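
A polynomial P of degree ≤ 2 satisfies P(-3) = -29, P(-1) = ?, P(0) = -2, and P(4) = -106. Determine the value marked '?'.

-1

The 3 known points determine the degree-2 polynomial uniquely.
Write P(s) = as^2 + bs + c. Substituting each data point gives a linear system:
  9a - 3b + c = -29
  c = -2
  16a + 4b + c = -106
Solving the system yields a = -5, b = -6, c = -2.
So P(s) = -5s^2 - 6s - 2.
Then P(-1) = -1.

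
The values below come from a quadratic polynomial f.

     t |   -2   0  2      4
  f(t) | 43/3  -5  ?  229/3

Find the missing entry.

On equispaced nodes a degree-2 polynomial has vanishing third forward difference, so
  - f(-2) + 3·f(0) - 3·f(2) + f(4) = 0.
Substituting the known values and solving for f(2):
  -3·f(2) = -47
  f(2) = 47/3.

47/3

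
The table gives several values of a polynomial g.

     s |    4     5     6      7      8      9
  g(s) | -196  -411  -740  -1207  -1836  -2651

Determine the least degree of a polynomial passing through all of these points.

Forward differences of the values at s = 4, 5, 6, 7, 8, 9:
  g  : -196  -411  -740  -1207  -1836  -2651
  Δ  : -215  -329  -467  -629  -815
  Δ^2: -114  -138  -162  -186
  Δ^3: -24  -24  -24
  Δ^4: 0  0
  Δ^5: 0
The third differences are constant (-24) and nonzero, while all higher differences vanish, so the minimal degree is 3.

3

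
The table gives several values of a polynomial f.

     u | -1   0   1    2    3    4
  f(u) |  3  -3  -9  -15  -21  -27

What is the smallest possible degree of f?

Forward differences of the values at u = -1, 0, 1, 2, 3, 4:
  f  : 3  -3  -9  -15  -21  -27
  Δ  : -6  -6  -6  -6  -6
  Δ^2: 0  0  0  0
  Δ^3: 0  0  0
  Δ^4: 0  0
  Δ^5: 0
The first differences are constant (-6) and nonzero, while all higher differences vanish, so the minimal degree is 1.

1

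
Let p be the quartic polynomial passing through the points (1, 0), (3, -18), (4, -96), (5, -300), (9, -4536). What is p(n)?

p(n) = -n^4 + 3n^3 - 2n^2

Write p(n) = an^4 + bn^3 + cn^2 + dn + e. Substituting each data point gives a linear system:
  a + b + c + d + e = 0
  81a + 27b + 9c + 3d + e = -18
  256a + 64b + 16c + 4d + e = -96
  625a + 125b + 25c + 5d + e = -300
  6561a + 729b + 81c + 9d + e = -4536
Solving the system yields a = -1, b = 3, c = -2, d = 0, e = 0.
So p(n) = -n^4 + 3n^3 - 2n^2.
Check: p(9) = -4536. ✓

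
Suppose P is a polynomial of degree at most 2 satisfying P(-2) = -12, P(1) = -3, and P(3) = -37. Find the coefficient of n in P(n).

-1

Write P(n) = an^2 + bn + c. Substituting each data point gives a linear system:
  4a - 2b + c = -12
  a + b + c = -3
  9a + 3b + c = -37
Solving the system yields a = -4, b = -1, c = 2.
So P(n) = -4n² - n + 2.
The coefficient of n is -1.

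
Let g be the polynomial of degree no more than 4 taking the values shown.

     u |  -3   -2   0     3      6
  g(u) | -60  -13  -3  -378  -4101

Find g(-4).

Using the Lagrange interpolation formula with nodes -3, -2, 0, 3, 6:
  L_0(u) = (u + 2)u(u - 3)(u - 6) / 162
  L_1(u) = (u + 3)u(u - 3)(u - 6) / -80
  L_2(u) = (u + 3)(u + 2)(u - 3)(u - 6) / 108
  L_3(u) = (u + 3)(u + 2)u(u - 6) / -270
  L_4(u) = (u + 3)(u + 2)u(u - 3) / 1296
Then g(u) = -60·L_0(u) - 13·L_1(u) - 3·L_2(u) - 378·L_3(u) - 4101·L_4(u).
Expanding and collecting terms gives g(u) = -2u^4 - 6u^3 - 6u^2 + u - 3.
Evaluating at u = -4: g(-4) = -231.

-231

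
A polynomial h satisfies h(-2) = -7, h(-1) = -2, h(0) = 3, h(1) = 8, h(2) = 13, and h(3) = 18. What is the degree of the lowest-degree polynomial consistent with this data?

Forward differences of the values at t = -2, -1, 0, 1, 2, 3:
  h  : -7  -2  3  8  13  18
  Δ  : 5  5  5  5  5
  Δ^2: 0  0  0  0
  Δ^3: 0  0  0
  Δ^4: 0  0
  Δ^5: 0
The first differences are constant (5) and nonzero, while all higher differences vanish, so the minimal degree is 1.

1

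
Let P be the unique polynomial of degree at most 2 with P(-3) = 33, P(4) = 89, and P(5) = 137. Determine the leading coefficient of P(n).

5

Write P(n) = an^2 + bn + c. Substituting each data point gives a linear system:
  9a - 3b + c = 33
  16a + 4b + c = 89
  25a + 5b + c = 137
Solving the system yields a = 5, b = 3, c = -3.
So P(n) = 5n² + 3n - 3.
The leading coefficient is 5.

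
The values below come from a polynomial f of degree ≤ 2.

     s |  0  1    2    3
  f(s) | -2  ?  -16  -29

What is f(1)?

-7

The 3 known points determine the degree-2 polynomial uniquely.
Write f(s) = as^2 + bs + c. Substituting each data point gives a linear system:
  c = -2
  4a + 2b + c = -16
  9a + 3b + c = -29
Solving the system yields a = -2, b = -3, c = -2.
So f(s) = -2s^2 - 3s - 2.
Then f(1) = -7.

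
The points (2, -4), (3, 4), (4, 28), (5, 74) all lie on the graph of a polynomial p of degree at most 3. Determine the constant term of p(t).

4

Write p(t) = at^3 + bt^2 + ct + d. Substituting each data point gives a linear system:
  8a + 4b + 2c + d = -4
  27a + 9b + 3c + d = 4
  64a + 16b + 4c + d = 28
  125a + 25b + 5c + d = 74
Solving the system yields a = 1, b = -1, c = -6, d = 4.
So p(t) = t^3 - t^2 - 6t + 4.
The constant term is 4.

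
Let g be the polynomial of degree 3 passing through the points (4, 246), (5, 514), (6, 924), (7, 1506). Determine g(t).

Write g(t) = at^3 + bt^2 + ct + d. Substituting each data point gives a linear system:
  64a + 16b + 4c + d = 246
  125a + 25b + 5c + d = 514
  216a + 36b + 6c + d = 924
  343a + 49b + 7c + d = 1506
Solving the system yields a = 5, b = -4, c = -1, d = -6.
So g(t) = 5t³ - 4t² - t - 6.
Check: g(5) = 514. ✓

g(t) = 5t^3 - 4t^2 - t - 6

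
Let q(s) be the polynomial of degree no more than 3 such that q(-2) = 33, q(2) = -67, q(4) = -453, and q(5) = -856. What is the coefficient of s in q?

Write q(s) = as^3 + bs^2 + cs + d. Substituting each data point gives a linear system:
  -8a + 4b - 2c + d = 33
  8a + 4b + 2c + d = -67
  64a + 16b + 4c + d = -453
  125a + 25b + 5c + d = -856
Solving the system yields a = -6, b = -4, c = -1, d = -1.
So q(s) = -6s^3 - 4s^2 - s - 1.
The coefficient of s is -1.

-1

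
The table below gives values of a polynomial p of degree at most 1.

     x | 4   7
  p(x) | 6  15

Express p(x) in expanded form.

p(x) = 3x - 6

Write p(x) = ax + b. Substituting each data point gives a linear system:
  4a + b = 6
  7a + b = 15
Solving the system yields a = 3, b = -6.
So p(x) = 3x - 6.
Check: p(4) = 6. ✓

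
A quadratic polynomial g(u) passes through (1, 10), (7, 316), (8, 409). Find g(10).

Write g(u) = au^2 + bu + c. Substituting each data point gives a linear system:
  a + b + c = 10
  49a + 7b + c = 316
  64a + 8b + c = 409
Solving the system yields a = 6, b = 3, c = 1.
So g(u) = 6u² + 3u + 1.
Then g(10) = 631.

631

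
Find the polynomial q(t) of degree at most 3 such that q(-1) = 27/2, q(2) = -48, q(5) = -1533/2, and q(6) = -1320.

q(t) = -6t^3 - (1/2)t^2 - 2t + 6

Using the Lagrange interpolation formula with nodes -1, 2, 5, 6:
  L_0(t) = (t - 2)(t - 5)(t - 6) / -126
  L_1(t) = (t + 1)(t - 5)(t - 6) / 36
  L_2(t) = (t + 1)(t - 2)(t - 6) / -18
  L_3(t) = (t + 1)(t - 2)(t - 5) / 28
Then q(t) = 27/2·L_0(t) - 48·L_1(t) - 1533/2·L_2(t) - 1320·L_3(t).
Expanding and collecting terms gives q(t) = -6t^3 - (1/2)t^2 - 2t + 6.
Check: q(6) = -1320. ✓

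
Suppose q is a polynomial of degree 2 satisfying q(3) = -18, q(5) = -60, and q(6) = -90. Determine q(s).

q(s) = -3s^2 + 3s

Write q(s) = as^2 + bs + c. Substituting each data point gives a linear system:
  9a + 3b + c = -18
  25a + 5b + c = -60
  36a + 6b + c = -90
Solving the system yields a = -3, b = 3, c = 0.
So q(s) = -3s^2 + 3s.
Check: q(6) = -90. ✓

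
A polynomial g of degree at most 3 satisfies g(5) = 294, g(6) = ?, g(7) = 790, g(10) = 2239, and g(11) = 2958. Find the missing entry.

The 4 known points determine the degree-3 polynomial uniquely.
Write g(u) = au^3 + bu^2 + cu + d. Substituting each data point gives a linear system:
  125a + 25b + 5c + d = 294
  343a + 49b + 7c + d = 790
  1000a + 100b + 10c + d = 2239
  1331a + 121b + 11c + d = 2958
Solving the system yields a = 2, b = 3, c = -6, d = -1.
So g(u) = 2u³ + 3u² - 6u - 1.
Then g(6) = 503.

503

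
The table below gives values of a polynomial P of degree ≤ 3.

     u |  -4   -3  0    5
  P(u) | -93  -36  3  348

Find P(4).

Using the Lagrange interpolation formula with nodes -4, -3, 0, 5:
  L_0(u) = (u + 3)u(u - 5) / -36
  L_1(u) = (u + 4)u(u - 5) / 24
  L_2(u) = (u + 4)(u + 3)(u - 5) / -60
  L_3(u) = (u + 4)(u + 3)u / 360
Then P(u) = -93·L_0(u) - 36·L_1(u) + 3·L_2(u) + 348·L_3(u).
Expanding and collecting terms gives P(u) = 2u^3 + 3u^2 + 4u + 3.
Evaluating at u = 4: P(4) = 195.

195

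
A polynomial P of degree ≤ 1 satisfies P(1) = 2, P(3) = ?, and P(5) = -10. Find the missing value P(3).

On equispaced nodes a degree-1 polynomial has vanishing second forward difference, so
  P(1) - 2·P(3) + P(5) = 0.
Substituting the known values and solving for P(3):
  -2·P(3) = 8
  P(3) = -4.

-4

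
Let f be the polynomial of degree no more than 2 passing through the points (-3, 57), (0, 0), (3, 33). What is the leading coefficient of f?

Write f(n) = an^2 + bn + c. Substituting each data point gives a linear system:
  9a - 3b + c = 57
  c = 0
  9a + 3b + c = 33
Solving the system yields a = 5, b = -4, c = 0.
So f(n) = 5n² - 4n.
The leading coefficient is 5.

5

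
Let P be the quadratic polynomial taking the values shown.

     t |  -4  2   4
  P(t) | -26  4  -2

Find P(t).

P(t) = -t^2 + 3t + 2

Write P(t) = at^2 + bt + c. Substituting each data point gives a linear system:
  16a - 4b + c = -26
  4a + 2b + c = 4
  16a + 4b + c = -2
Solving the system yields a = -1, b = 3, c = 2.
So P(t) = -t² + 3t + 2.
Check: P(2) = 4. ✓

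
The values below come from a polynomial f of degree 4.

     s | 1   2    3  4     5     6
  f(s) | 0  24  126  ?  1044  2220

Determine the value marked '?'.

The 5 known points determine the degree-4 polynomial uniquely.
Write f(s) = as^4 + bs^3 + cs^2 + ds + e. Substituting each data point gives a linear system:
  a + b + c + d + e = 0
  16a + 8b + 4c + 2d + e = 24
  81a + 27b + 9c + 3d + e = 126
  625a + 125b + 25c + 5d + e = 1044
  1296a + 216b + 36c + 6d + e = 2220
Solving the system yields a = 2, b = -2, c = 1, d = 5, e = -6.
So f(s) = 2s^4 - 2s^3 + s^2 + 5s - 6.
Then f(4) = 414.

414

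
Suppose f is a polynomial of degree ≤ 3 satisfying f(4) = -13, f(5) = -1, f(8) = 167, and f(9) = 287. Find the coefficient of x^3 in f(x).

Write f(x) = ax^3 + bx^2 + cx + d. Substituting each data point gives a linear system:
  64a + 16b + 4c + d = -13
  125a + 25b + 5c + d = -1
  512a + 64b + 8c + d = 167
  729a + 81b + 9c + d = 287
Solving the system yields a = 1, b = -6, c = 5, d = -1.
So f(x) = x^3 - 6x^2 + 5x - 1.
The leading coefficient is 1.

1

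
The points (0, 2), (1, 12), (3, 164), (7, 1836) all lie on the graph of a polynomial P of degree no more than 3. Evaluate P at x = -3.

-124

Write P(x) = ax^3 + bx^2 + cx + d. Substituting each data point gives a linear system:
  d = 2
  a + b + c + d = 12
  27a + 9b + 3c + d = 164
  343a + 49b + 7c + d = 1836
Solving the system yields a = 5, b = 2, c = 3, d = 2.
So P(x) = 5x^3 + 2x^2 + 3x + 2.
Then P(-3) = -124.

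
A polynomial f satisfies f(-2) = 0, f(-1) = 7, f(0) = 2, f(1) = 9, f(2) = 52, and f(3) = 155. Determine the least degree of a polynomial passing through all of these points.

Forward differences of the values at x = -2, -1, 0, 1, 2, 3:
  f  : 0  7  2  9  52  155
  Δ  : 7  -5  7  43  103
  Δ^2: -12  12  36  60
  Δ^3: 24  24  24
  Δ^4: 0  0
  Δ^5: 0
The third differences are constant (24) and nonzero, while all higher differences vanish, so the minimal degree is 3.

3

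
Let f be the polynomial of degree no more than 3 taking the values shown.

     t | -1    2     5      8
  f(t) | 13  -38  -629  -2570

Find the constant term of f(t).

Write f(t) = at^3 + bt^2 + ct + d. Substituting each data point gives a linear system:
  -a + b - c + d = 13
  8a + 4b + 2c + d = -38
  125a + 25b + 5c + d = -629
  512a + 64b + 8c + d = -2570
Solving the system yields a = -5, b = 0, c = -2, d = 6.
So f(t) = -5t^3 - 2t + 6.
The constant term is 6.

6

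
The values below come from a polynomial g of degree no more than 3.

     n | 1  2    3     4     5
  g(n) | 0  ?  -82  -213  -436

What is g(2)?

-19

On equispaced nodes a degree-3 polynomial has vanishing fourth forward difference, so
  g(1) - 4·g(2) + 6·g(3) - 4·g(4) + g(5) = 0.
Substituting the known values and solving for g(2):
  -4·g(2) = 76
  g(2) = -19.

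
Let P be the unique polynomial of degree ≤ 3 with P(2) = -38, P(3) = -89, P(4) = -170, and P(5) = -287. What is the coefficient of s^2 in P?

Write P(s) = as^3 + bs^2 + cs + d. Substituting each data point gives a linear system:
  8a + 4b + 2c + d = -38
  27a + 9b + 3c + d = -89
  64a + 16b + 4c + d = -170
  125a + 25b + 5c + d = -287
Solving the system yields a = -1, b = -6, c = -2, d = -2.
So P(s) = -s³ - 6s² - 2s - 2.
The coefficient of s^2 is -6.

-6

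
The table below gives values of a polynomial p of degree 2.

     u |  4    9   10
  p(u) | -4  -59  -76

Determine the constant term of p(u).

Write p(u) = au^2 + bu + c. Substituting each data point gives a linear system:
  16a + 4b + c = -4
  81a + 9b + c = -59
  100a + 10b + c = -76
Solving the system yields a = -1, b = 2, c = 4.
So p(u) = -u^2 + 2u + 4.
The constant term is 4.

4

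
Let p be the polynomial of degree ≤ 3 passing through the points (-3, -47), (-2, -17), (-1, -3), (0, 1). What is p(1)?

1

Forward differences of the values at u = -3, -2, -1, 0:
  p  : -47  -17  -3  1
  Δ  : 30  14  4
  Δ^2: -16  -10
  Δ^3: 6
The third differences are constant, confirming degree 3.
Interpolating (Newton forward form) and evaluating at u = 1 gives p(1) = 1.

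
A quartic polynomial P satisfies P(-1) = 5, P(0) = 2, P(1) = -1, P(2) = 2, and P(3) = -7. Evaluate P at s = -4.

-406

Forward differences of the values at s = -1, 0, 1, 2, 3:
  P  : 5  2  -1  2  -7
  Δ  : -3  -3  3  -9
  Δ^2: 0  6  -12
  Δ^3: 6  -18
  Δ^4: -24
The fourth differences are constant, confirming degree 4.
Interpolating (Newton forward form) and evaluating at s = -4 gives P(-4) = -406.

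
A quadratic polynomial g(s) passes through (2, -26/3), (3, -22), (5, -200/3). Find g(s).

Write g(s) = as^2 + bs + c. Substituting each data point gives a linear system:
  4a + 2b + c = -26/3
  9a + 3b + c = -22
  25a + 5b + c = -200/3
Solving the system yields a = -3, b = 5/3, c = 0.
So g(s) = -3s^2 + (5/3)s.
Check: g(2) = -26/3. ✓

g(s) = -3s^2 + (5/3)s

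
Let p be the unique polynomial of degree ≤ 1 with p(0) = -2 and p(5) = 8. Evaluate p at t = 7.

12

Write p(t) = at + b. Substituting each data point gives a linear system:
  b = -2
  5a + b = 8
Solving the system yields a = 2, b = -2.
So p(t) = 2t - 2.
Then p(7) = 12.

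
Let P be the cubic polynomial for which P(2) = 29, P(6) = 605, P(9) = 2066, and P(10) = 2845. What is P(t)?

P(t) = 3t^3 - 2t^2 + 4t + 5

Write P(t) = at^3 + bt^2 + ct + d. Substituting each data point gives a linear system:
  8a + 4b + 2c + d = 29
  216a + 36b + 6c + d = 605
  729a + 81b + 9c + d = 2066
  1000a + 100b + 10c + d = 2845
Solving the system yields a = 3, b = -2, c = 4, d = 5.
So P(t) = 3t^3 - 2t^2 + 4t + 5.
Check: P(2) = 29. ✓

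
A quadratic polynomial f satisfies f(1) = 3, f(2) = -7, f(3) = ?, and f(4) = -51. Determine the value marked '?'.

On equispaced nodes a degree-2 polynomial has vanishing third forward difference, so
  - f(1) + 3·f(2) - 3·f(3) + f(4) = 0.
Substituting the known values and solving for f(3):
  -3·f(3) = 75
  f(3) = -25.

-25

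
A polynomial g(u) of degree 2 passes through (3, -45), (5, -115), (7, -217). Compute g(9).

Using the Lagrange interpolation formula with nodes 3, 5, 7:
  L_0(u) = (u - 5)(u - 7) / 8
  L_1(u) = (u - 3)(u - 7) / -4
  L_2(u) = (u - 3)(u - 5) / 8
Then g(u) = -45·L_0(u) - 115·L_1(u) - 217·L_2(u).
Expanding and collecting terms gives g(u) = -4u² - 3u.
Evaluating at u = 9: g(9) = -351.

-351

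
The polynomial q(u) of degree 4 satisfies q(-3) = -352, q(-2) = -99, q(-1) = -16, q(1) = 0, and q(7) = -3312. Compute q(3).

-64

Using the Lagrange interpolation formula with nodes -3, -2, -1, 1, 7:
  L_0(u) = (u + 2)(u + 1)(u - 1)(u - 7) / 80
  L_1(u) = (u + 3)(u + 1)(u - 1)(u - 7) / -27
  L_2(u) = (u + 3)(u + 2)(u - 1)(u - 7) / 32
  L_3(u) = (u + 3)(u + 2)(u + 1)(u - 7) / -144
  L_4(u) = (u + 3)(u + 2)(u + 1)(u - 1) / 4320
Then q(u) = -352·L_0(u) - 99·L_1(u) - 16·L_2(u) + 0·L_3(u) - 3312·L_4(u).
Expanding and collecting terms gives q(u) = -2u⁴ + 5u³ - 5u² + 3u - 1.
Evaluating at u = 3: q(3) = -64.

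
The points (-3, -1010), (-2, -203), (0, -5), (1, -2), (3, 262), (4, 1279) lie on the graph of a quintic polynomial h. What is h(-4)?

Write h(x) = ax^5 + bx^4 + cx^3 + dx^2 + ex + k. Substituting each data point gives a linear system:
  -243a + 81b - 27c + 9d - 3e + k = -1010
  -32a + 16b - 8c + 4d - 2e + k = -203
  k = -5
  a + b + c + d + e + k = -2
  243a + 81b + 27c + 9d + 3e + k = 262
  1024a + 256b + 64c + 16d + 4e + k = 1279
Solving the system yields a = 2, b = -4, c = 5, d = -5, e = 5, k = -5.
So h(x) = 2x⁵ - 4x⁴ + 5x³ - 5x² + 5x - 5.
Then h(-4) = -3497.

-3497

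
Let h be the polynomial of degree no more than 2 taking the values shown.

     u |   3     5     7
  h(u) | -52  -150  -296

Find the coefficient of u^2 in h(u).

Write h(u) = au^2 + bu + c. Substituting each data point gives a linear system:
  9a + 3b + c = -52
  25a + 5b + c = -150
  49a + 7b + c = -296
Solving the system yields a = -6, b = -1, c = 5.
So h(u) = -6u^2 - u + 5.
The leading coefficient is -6.

-6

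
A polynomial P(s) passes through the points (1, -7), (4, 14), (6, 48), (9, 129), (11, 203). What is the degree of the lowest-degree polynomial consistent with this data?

Divided differences on the nodes 1, 4, 6, 9, 11:
  order 0: -7  14  48  129  203
  order 1: 7  17  27  37
  order 2: 2  2  2
  order 3: 0  0
  order 4: 0
The order-2 divided differences are all 2 (nonzero) and every higher order vanishes, so the data lies on a polynomial of degree exactly 2.

2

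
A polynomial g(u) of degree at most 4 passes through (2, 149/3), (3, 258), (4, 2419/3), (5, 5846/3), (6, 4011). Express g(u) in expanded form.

g(u) = 3u^4 + (1/3)u^3 + 2u^2 - 3u - 3

Write g(u) = au^4 + bu^3 + cu^2 + du + e. Substituting each data point gives a linear system:
  16a + 8b + 4c + 2d + e = 149/3
  81a + 27b + 9c + 3d + e = 258
  256a + 64b + 16c + 4d + e = 2419/3
  625a + 125b + 25c + 5d + e = 5846/3
  1296a + 216b + 36c + 6d + e = 4011
Solving the system yields a = 3, b = 1/3, c = 2, d = -3, e = -3.
So g(u) = 3u^4 + (1/3)u^3 + 2u^2 - 3u - 3.
Check: g(2) = 149/3. ✓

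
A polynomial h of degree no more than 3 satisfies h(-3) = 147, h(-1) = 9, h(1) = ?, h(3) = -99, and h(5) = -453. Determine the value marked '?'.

The 4 known points determine the degree-3 polynomial uniquely.
Write h(x) = ax^3 + bx^2 + cx + d. Substituting each data point gives a linear system:
  -27a + 9b - 3c + d = 147
  -a + b - c + d = 9
  27a + 9b + 3c + d = -99
  125a + 25b + 5c + d = -453
Solving the system yields a = -4, b = 3, c = -5, d = -3.
So h(x) = -4x³ + 3x² - 5x - 3.
Then h(1) = -9.

-9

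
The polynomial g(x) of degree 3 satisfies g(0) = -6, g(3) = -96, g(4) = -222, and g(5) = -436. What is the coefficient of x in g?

Write g(x) = ax^3 + bx^2 + cx + d. Substituting each data point gives a linear system:
  d = -6
  27a + 9b + 3c + d = -96
  64a + 16b + 4c + d = -222
  125a + 25b + 5c + d = -436
Solving the system yields a = -4, b = 4, c = -6, d = -6.
So g(x) = -4x^3 + 4x^2 - 6x - 6.
The coefficient of x is -6.

-6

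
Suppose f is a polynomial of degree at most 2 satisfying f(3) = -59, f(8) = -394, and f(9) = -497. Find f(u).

f(u) = -6u^2 - u - 2

Write f(u) = au^2 + bu + c. Substituting each data point gives a linear system:
  9a + 3b + c = -59
  64a + 8b + c = -394
  81a + 9b + c = -497
Solving the system yields a = -6, b = -1, c = -2.
So f(u) = -6u^2 - u - 2.
Check: f(3) = -59. ✓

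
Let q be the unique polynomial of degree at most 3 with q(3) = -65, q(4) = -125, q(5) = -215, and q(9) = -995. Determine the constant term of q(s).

Write q(s) = as^3 + bs^2 + cs + d. Substituting each data point gives a linear system:
  27a + 9b + 3c + d = -65
  64a + 16b + 4c + d = -125
  125a + 25b + 5c + d = -215
  729a + 81b + 9c + d = -995
Solving the system yields a = -1, b = -3, c = -2, d = -5.
So q(s) = -s^3 - 3s^2 - 2s - 5.
The constant term is -5.

-5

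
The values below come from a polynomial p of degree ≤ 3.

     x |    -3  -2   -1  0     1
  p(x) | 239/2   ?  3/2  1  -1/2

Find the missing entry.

31

On equispaced nodes a degree-3 polynomial has vanishing fourth forward difference, so
  p(-3) - 4·p(-2) + 6·p(-1) - 4·p(0) + p(1) = 0.
Substituting the known values and solving for p(-2):
  -4·p(-2) = -124
  p(-2) = 31.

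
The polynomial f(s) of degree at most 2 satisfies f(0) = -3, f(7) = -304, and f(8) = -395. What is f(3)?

-60

Using the Lagrange interpolation formula with nodes 0, 7, 8:
  L_0(s) = (s - 7)(s - 8) / 56
  L_1(s) = s(s - 8) / -7
  L_2(s) = s(s - 7) / 8
Then f(s) = -3·L_0(s) - 304·L_1(s) - 395·L_2(s).
Expanding and collecting terms gives f(s) = -6s^2 - s - 3.
Evaluating at s = 3: f(3) = -60.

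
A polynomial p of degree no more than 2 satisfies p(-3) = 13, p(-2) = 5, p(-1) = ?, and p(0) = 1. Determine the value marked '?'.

1

On equispaced nodes a degree-2 polynomial has vanishing third forward difference, so
  - p(-3) + 3·p(-2) - 3·p(-1) + p(0) = 0.
Substituting the known values and solving for p(-1):
  -3·p(-1) = -3
  p(-1) = 1.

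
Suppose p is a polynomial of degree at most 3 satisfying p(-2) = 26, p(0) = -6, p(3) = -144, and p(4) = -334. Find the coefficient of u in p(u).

2

Write p(u) = au^3 + bu^2 + cu + d. Substituting each data point gives a linear system:
  -8a + 4b - 2c + d = 26
  d = -6
  27a + 9b + 3c + d = -144
  64a + 16b + 4c + d = -334
Solving the system yields a = -5, b = -1, c = 2, d = -6.
So p(u) = -5u^3 - u^2 + 2u - 6.
The coefficient of u is 2.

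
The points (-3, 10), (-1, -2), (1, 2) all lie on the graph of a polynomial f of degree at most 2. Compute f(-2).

2

Forward differences of the values at x = -3, -1, 1:
  f  : 10  -2  2
  Δ  : -12  4
  Δ^2: 16
The second differences are constant, confirming degree 2.
Interpolating (Newton forward form) and evaluating at x = -2 gives f(-2) = 2.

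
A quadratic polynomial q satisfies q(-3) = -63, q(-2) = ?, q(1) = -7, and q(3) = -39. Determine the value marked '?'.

The 3 known points determine the degree-2 polynomial uniquely.
Write q(u) = au^2 + bu + c. Substituting each data point gives a linear system:
  9a - 3b + c = -63
  a + b + c = -7
  9a + 3b + c = -39
Solving the system yields a = -5, b = 4, c = -6.
So q(u) = -5u^2 + 4u - 6.
Then q(-2) = -34.

-34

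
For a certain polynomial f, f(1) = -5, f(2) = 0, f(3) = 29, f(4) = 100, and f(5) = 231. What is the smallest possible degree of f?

3

Forward differences of the values at u = 1, 2, 3, 4, 5:
  f  : -5  0  29  100  231
  Δ  : 5  29  71  131
  Δ^2: 24  42  60
  Δ^3: 18  18
  Δ^4: 0
The third differences are constant (18) and nonzero, while all higher differences vanish, so the minimal degree is 3.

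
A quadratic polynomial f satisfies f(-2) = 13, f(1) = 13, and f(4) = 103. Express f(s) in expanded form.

Using the Lagrange interpolation formula with nodes -2, 1, 4:
  L_0(s) = (s - 1)(s - 4) / 18
  L_1(s) = (s + 2)(s - 4) / -9
  L_2(s) = (s + 2)(s - 1) / 18
Then f(s) = 13·L_0(s) + 13·L_1(s) + 103·L_2(s).
Expanding and collecting terms gives f(s) = 5s² + 5s + 3.
Check: f(4) = 103. ✓

f(s) = 5s^2 + 5s + 3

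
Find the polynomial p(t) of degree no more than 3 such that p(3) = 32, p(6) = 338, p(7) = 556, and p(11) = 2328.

Using the Lagrange interpolation formula with nodes 3, 6, 7, 11:
  L_0(t) = (t - 6)(t - 7)(t - 11) / -96
  L_1(t) = (t - 3)(t - 7)(t - 11) / 15
  L_2(t) = (t - 3)(t - 6)(t - 11) / -16
  L_3(t) = (t - 3)(t - 6)(t - 7) / 160
Then p(t) = 32·L_0(t) + 338·L_1(t) + 556·L_2(t) + 2328·L_3(t).
Expanding and collecting terms gives p(t) = 2t^3 - 3t^2 + 3t - 4.
Check: p(7) = 556. ✓

p(t) = 2t^3 - 3t^2 + 3t - 4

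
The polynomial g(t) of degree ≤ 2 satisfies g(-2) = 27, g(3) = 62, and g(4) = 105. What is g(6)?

Write g(t) = at^2 + bt + c. Substituting each data point gives a linear system:
  4a - 2b + c = 27
  9a + 3b + c = 62
  16a + 4b + c = 105
Solving the system yields a = 6, b = 1, c = 5.
So g(t) = 6t^2 + t + 5.
Then g(6) = 227.

227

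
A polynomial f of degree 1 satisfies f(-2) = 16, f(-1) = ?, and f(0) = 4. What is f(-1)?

10

The 2 known points determine the degree-1 polynomial uniquely.
Write f(s) = as + b. Substituting each data point gives a linear system:
  -2a + b = 16
  b = 4
Solving the system yields a = -6, b = 4.
So f(s) = -6s + 4.
Then f(-1) = 10.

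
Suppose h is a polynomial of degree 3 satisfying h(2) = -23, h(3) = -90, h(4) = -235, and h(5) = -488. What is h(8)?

-2195

Forward differences of the values at s = 2, 3, 4, 5:
  h  : -23  -90  -235  -488
  Δ  : -67  -145  -253
  Δ^2: -78  -108
  Δ^3: -30
The third differences are constant, confirming degree 3.
Interpolating (Newton forward form) and evaluating at s = 8 gives h(8) = -2195.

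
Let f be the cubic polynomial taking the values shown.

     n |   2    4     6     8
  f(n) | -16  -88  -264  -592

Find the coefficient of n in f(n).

Write f(n) = an^3 + bn^2 + cn + d. Substituting each data point gives a linear system:
  8a + 4b + 2c + d = -16
  64a + 16b + 4c + d = -88
  216a + 36b + 6c + d = -264
  512a + 64b + 8c + d = -592
Solving the system yields a = -1, b = -1, c = -2, d = 0.
So f(n) = -n³ - n² - 2n.
The coefficient of n is -2.

-2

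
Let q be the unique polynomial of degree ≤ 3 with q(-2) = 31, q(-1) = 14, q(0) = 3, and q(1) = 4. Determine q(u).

q(u) = u^3 + 6u^2 - 6u + 3

Write q(u) = au^3 + bu^2 + cu + d. Substituting each data point gives a linear system:
  -8a + 4b - 2c + d = 31
  -a + b - c + d = 14
  d = 3
  a + b + c + d = 4
Solving the system yields a = 1, b = 6, c = -6, d = 3.
So q(u) = u³ + 6u² - 6u + 3.
Check: q(1) = 4. ✓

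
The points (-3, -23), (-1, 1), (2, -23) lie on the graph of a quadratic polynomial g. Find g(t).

g(t) = -4t^2 - 4t + 1

Write g(t) = at^2 + bt + c. Substituting each data point gives a linear system:
  9a - 3b + c = -23
  a - b + c = 1
  4a + 2b + c = -23
Solving the system yields a = -4, b = -4, c = 1.
So g(t) = -4t^2 - 4t + 1.
Check: g(-3) = -23. ✓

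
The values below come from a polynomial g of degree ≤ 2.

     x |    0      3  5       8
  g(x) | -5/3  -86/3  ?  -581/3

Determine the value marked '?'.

-230/3

The 3 known points determine the degree-2 polynomial uniquely.
Write g(x) = ax^2 + bx + c. Substituting each data point gives a linear system:
  c = -5/3
  9a + 3b + c = -86/3
  64a + 8b + c = -581/3
Solving the system yields a = -3, b = 0, c = -5/3.
So g(x) = -3x² - 5/3.
Then g(5) = -230/3.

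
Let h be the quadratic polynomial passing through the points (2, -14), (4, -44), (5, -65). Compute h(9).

-189

Using the Lagrange interpolation formula with nodes 2, 4, 5:
  L_0(x) = (x - 4)(x - 5) / 6
  L_1(x) = (x - 2)(x - 5) / -2
  L_2(x) = (x - 2)(x - 4) / 3
Then h(x) = -14·L_0(x) - 44·L_1(x) - 65·L_2(x).
Expanding and collecting terms gives h(x) = -2x² - 3x.
Evaluating at x = 9: h(9) = -189.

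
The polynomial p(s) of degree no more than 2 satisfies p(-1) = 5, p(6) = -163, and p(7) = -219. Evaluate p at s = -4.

-43

Write p(s) = as^2 + bs + c. Substituting each data point gives a linear system:
  a - b + c = 5
  36a + 6b + c = -163
  49a + 7b + c = -219
Solving the system yields a = -4, b = -4, c = 5.
So p(s) = -4s^2 - 4s + 5.
Then p(-4) = -43.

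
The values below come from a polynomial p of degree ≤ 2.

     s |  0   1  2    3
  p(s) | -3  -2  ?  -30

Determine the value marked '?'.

-11

On equispaced nodes a degree-2 polynomial has vanishing third forward difference, so
  - p(0) + 3·p(1) - 3·p(2) + p(3) = 0.
Substituting the known values and solving for p(2):
  -3·p(2) = 33
  p(2) = -11.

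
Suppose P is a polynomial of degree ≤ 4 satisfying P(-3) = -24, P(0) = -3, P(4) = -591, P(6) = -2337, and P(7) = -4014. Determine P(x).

P(x) = -x^4 - 4x^3 - 5x^2 + x - 3

Write P(x) = ax^4 + bx^3 + cx^2 + dx + e. Substituting each data point gives a linear system:
  81a - 27b + 9c - 3d + e = -24
  e = -3
  256a + 64b + 16c + 4d + e = -591
  1296a + 216b + 36c + 6d + e = -2337
  2401a + 343b + 49c + 7d + e = -4014
Solving the system yields a = -1, b = -4, c = -5, d = 1, e = -3.
So P(x) = -x⁴ - 4x³ - 5x² + x - 3.
Check: P(4) = -591. ✓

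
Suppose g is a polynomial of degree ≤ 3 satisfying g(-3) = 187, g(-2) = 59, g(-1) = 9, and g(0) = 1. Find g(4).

Using the Lagrange interpolation formula with nodes -3, -2, -1, 0:
  L_0(u) = (u + 2)(u + 1)u / -6
  L_1(u) = (u + 3)(u + 1)u / 2
  L_2(u) = (u + 3)(u + 2)u / -2
  L_3(u) = (u + 3)(u + 2)(u + 1) / 6
Then g(u) = 187·L_0(u) + 59·L_1(u) + 9·L_2(u) + 1·L_3(u).
Expanding and collecting terms gives g(u) = -6u³ + 3u² + u + 1.
Evaluating at u = 4: g(4) = -331.

-331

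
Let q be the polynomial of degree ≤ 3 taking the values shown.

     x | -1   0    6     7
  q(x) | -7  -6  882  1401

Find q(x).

Using the Lagrange interpolation formula with nodes -1, 0, 6, 7:
  L_0(x) = x(x - 6)(x - 7) / -56
  L_1(x) = (x + 1)(x - 6)(x - 7) / 42
  L_2(x) = (x + 1)x(x - 7) / -42
  L_3(x) = (x + 1)x(x - 6) / 56
Then q(x) = -7·L_0(x) - 6·L_1(x) + 882·L_2(x) + 1401·L_3(x).
Expanding and collecting terms gives q(x) = 4x^3 + x^2 - 2x - 6.
Check: q(6) = 882. ✓

q(x) = 4x^3 + x^2 - 2x - 6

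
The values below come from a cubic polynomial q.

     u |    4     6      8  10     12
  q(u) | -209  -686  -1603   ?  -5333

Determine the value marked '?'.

The 4 known points determine the degree-3 polynomial uniquely.
Write q(u) = au^3 + bu^2 + cu + d. Substituting each data point gives a linear system:
  64a + 16b + 4c + d = -209
  216a + 36b + 6c + d = -686
  512a + 64b + 8c + d = -1603
  1728a + 144b + 12c + d = -5333
Solving the system yields a = -3, b = -1, c = -1/2, d = 1.
So q(u) = -3u³ - u² - (1/2)u + 1.
Then q(10) = -3104.

-3104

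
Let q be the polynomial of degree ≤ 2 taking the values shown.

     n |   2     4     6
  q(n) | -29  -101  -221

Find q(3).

Write q(n) = an^2 + bn + c. Substituting each data point gives a linear system:
  4a + 2b + c = -29
  16a + 4b + c = -101
  36a + 6b + c = -221
Solving the system yields a = -6, b = 0, c = -5.
So q(n) = -6n^2 - 5.
Then q(3) = -59.

-59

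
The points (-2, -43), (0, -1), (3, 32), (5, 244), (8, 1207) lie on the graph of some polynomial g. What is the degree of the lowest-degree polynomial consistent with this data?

3

Divided differences on the nodes -2, 0, 3, 5, 8:
  order 0: -43  -1  32  244  1207
  order 1: 21  11  106  321
  order 2: -2  19  43
  order 3: 3  3
  order 4: 0
The order-3 divided differences are all 3 (nonzero) and every higher order vanishes, so the data lies on a polynomial of degree exactly 3.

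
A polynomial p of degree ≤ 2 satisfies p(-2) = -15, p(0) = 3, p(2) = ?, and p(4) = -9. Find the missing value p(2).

The 3 known points determine the degree-2 polynomial uniquely.
Write p(x) = ax^2 + bx + c. Substituting each data point gives a linear system:
  4a - 2b + c = -15
  c = 3
  16a + 4b + c = -9
Solving the system yields a = -2, b = 5, c = 3.
So p(x) = -2x^2 + 5x + 3.
Then p(2) = 5.

5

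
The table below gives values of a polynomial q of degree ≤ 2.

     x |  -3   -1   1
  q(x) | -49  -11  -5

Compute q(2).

Write q(x) = ax^2 + bx + c. Substituting each data point gives a linear system:
  9a - 3b + c = -49
  a - b + c = -11
  a + b + c = -5
Solving the system yields a = -4, b = 3, c = -4.
So q(x) = -4x^2 + 3x - 4.
Then q(2) = -14.

-14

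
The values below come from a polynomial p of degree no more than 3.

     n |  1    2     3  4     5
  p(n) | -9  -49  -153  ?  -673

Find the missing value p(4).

-351

On equispaced nodes a degree-3 polynomial has vanishing fourth forward difference, so
  p(1) - 4·p(2) + 6·p(3) - 4·p(4) + p(5) = 0.
Substituting the known values and solving for p(4):
  -4·p(4) = 1404
  p(4) = -351.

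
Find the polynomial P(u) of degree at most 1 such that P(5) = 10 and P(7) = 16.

Using the Lagrange interpolation formula with nodes 5, 7:
  L_0(u) = (u - 7) / -2
  L_1(u) = (u - 5) / 2
Then P(u) = 10·L_0(u) + 16·L_1(u).
Expanding and collecting terms gives P(u) = 3u - 5.
Check: P(5) = 10. ✓

P(u) = 3u - 5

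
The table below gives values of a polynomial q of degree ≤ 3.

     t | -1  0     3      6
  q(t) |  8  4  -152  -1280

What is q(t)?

Write q(t) = at^3 + bt^2 + ct + d. Substituting each data point gives a linear system:
  -a + b - c + d = 8
  d = 4
  27a + 9b + 3c + d = -152
  216a + 36b + 6c + d = -1280
Solving the system yields a = -6, b = 0, c = 2, d = 4.
So q(t) = -6t^3 + 2t + 4.
Check: q(3) = -152. ✓

q(t) = -6t^3 + 2t + 4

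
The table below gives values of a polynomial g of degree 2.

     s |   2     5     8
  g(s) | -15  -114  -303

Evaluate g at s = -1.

-6

Forward differences of the values at s = 2, 5, 8:
  g  : -15  -114  -303
  Δ  : -99  -189
  Δ^2: -90
The second differences are constant, confirming degree 2.
Interpolating (Newton forward form) and evaluating at s = -1 gives g(-1) = -6.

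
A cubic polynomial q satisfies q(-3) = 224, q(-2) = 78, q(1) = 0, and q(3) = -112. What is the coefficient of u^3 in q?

-6

Write q(u) = au^3 + bu^2 + cu + d. Substituting each data point gives a linear system:
  -27a + 9b - 3c + d = 224
  -8a + 4b - 2c + d = 78
  a + b + c + d = 0
  27a + 9b + 3c + d = -112
Solving the system yields a = -6, b = 6, c = -2, d = 2.
So q(u) = -6u^3 + 6u^2 - 2u + 2.
The leading coefficient is -6.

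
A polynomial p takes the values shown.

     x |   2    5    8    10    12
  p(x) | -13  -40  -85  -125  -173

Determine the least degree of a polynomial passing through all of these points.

2

Divided differences on the nodes 2, 5, 8, 10, 12:
  order 0: -13  -40  -85  -125  -173
  order 1: -9  -15  -20  -24
  order 2: -1  -1  -1
  order 3: 0  0
  order 4: 0
The order-2 divided differences are all -1 (nonzero) and every higher order vanishes, so the data lies on a polynomial of degree exactly 2.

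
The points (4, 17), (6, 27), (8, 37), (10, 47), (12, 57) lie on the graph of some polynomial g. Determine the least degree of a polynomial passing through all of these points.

1

Forward differences of the values at x = 4, 6, 8, 10, 12:
  g  : 17  27  37  47  57
  Δ  : 10  10  10  10
  Δ^2: 0  0  0
  Δ^3: 0  0
  Δ^4: 0
The first differences are constant (10) and nonzero, while all higher differences vanish, so the minimal degree is 1.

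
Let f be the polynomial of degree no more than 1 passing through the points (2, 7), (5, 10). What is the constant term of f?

Write f(n) = an + b. Substituting each data point gives a linear system:
  2a + b = 7
  5a + b = 10
Solving the system yields a = 1, b = 5.
So f(n) = n + 5.
The constant term is 5.

5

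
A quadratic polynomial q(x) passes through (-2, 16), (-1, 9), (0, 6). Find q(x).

q(x) = 2x^2 - x + 6

Using the Lagrange interpolation formula with nodes -2, -1, 0:
  L_0(x) = (x + 1)x / 2
  L_1(x) = (x + 2)x / -1
  L_2(x) = (x + 2)(x + 1) / 2
Then q(x) = 16·L_0(x) + 9·L_1(x) + 6·L_2(x).
Expanding and collecting terms gives q(x) = 2x^2 - x + 6.
Check: q(0) = 6. ✓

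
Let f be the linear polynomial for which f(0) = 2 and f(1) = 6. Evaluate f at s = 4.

Using the Lagrange interpolation formula with nodes 0, 1:
  L_0(s) = (s - 1) / -1
  L_1(s) = s / 1
Then f(s) = 2·L_0(s) + 6·L_1(s).
Expanding and collecting terms gives f(s) = 4s + 2.
Evaluating at s = 4: f(4) = 18.

18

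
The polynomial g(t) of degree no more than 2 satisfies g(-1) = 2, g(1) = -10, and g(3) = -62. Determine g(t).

g(t) = -5t^2 - 6t + 1

Write g(t) = at^2 + bt + c. Substituting each data point gives a linear system:
  a - b + c = 2
  a + b + c = -10
  9a + 3b + c = -62
Solving the system yields a = -5, b = -6, c = 1.
So g(t) = -5t^2 - 6t + 1.
Check: g(1) = -10. ✓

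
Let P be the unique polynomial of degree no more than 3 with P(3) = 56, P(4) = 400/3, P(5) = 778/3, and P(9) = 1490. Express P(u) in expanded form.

Using the Lagrange interpolation formula with nodes 3, 4, 5, 9:
  L_0(u) = (u - 4)(u - 5)(u - 9) / -12
  L_1(u) = (u - 3)(u - 5)(u - 9) / 5
  L_2(u) = (u - 3)(u - 4)(u - 9) / -8
  L_3(u) = (u - 3)(u - 4)(u - 5) / 120
Then P(u) = 56·L_0(u) + 400/3·L_1(u) + 778/3·L_2(u) + 1490·L_3(u).
Expanding and collecting terms gives P(u) = 2u^3 + (1/3)u^2 + u - 4.
Check: P(9) = 1490. ✓

P(u) = 2u^3 + (1/3)u^2 + u - 4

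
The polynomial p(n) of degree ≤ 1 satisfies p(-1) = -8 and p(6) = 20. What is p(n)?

p(n) = 4n - 4

Write p(n) = an + b. Substituting each data point gives a linear system:
  -a + b = -8
  6a + b = 20
Solving the system yields a = 4, b = -4.
So p(n) = 4n - 4.
Check: p(-1) = -8. ✓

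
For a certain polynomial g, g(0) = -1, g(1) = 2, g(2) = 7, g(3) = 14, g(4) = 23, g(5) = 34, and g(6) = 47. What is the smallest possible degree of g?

2

Forward differences of the values at t = 0, 1, 2, 3, 4, 5, 6:
  g  : -1  2  7  14  23  34  47
  Δ  : 3  5  7  9  11  13
  Δ^2: 2  2  2  2  2
  Δ^3: 0  0  0  0
  Δ^4: 0  0  0
  Δ^5: 0  0
  Δ^6: 0
The second differences are constant (2) and nonzero, while all higher differences vanish, so the minimal degree is 2.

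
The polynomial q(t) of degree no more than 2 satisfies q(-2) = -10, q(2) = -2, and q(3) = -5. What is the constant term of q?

Write q(t) = at^2 + bt + c. Substituting each data point gives a linear system:
  4a - 2b + c = -10
  4a + 2b + c = -2
  9a + 3b + c = -5
Solving the system yields a = -1, b = 2, c = -2.
So q(t) = -t^2 + 2t - 2.
The constant term is -2.

-2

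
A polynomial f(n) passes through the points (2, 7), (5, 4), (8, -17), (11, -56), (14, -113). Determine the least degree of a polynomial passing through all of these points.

Forward differences of the values at n = 2, 5, 8, 11, 14:
  f  : 7  4  -17  -56  -113
  Δ  : -3  -21  -39  -57
  Δ^2: -18  -18  -18
  Δ^3: 0  0
  Δ^4: 0
The second differences are constant (-18) and nonzero, while all higher differences vanish, so the minimal degree is 2.

2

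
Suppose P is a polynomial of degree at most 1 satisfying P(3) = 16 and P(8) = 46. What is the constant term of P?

-2

Write P(n) = an + b. Substituting each data point gives a linear system:
  3a + b = 16
  8a + b = 46
Solving the system yields a = 6, b = -2.
So P(n) = 6n - 2.
The constant term is -2.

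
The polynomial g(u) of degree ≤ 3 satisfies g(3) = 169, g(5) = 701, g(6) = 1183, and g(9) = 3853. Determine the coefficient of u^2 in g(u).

Write g(u) = au^3 + bu^2 + cu + d. Substituting each data point gives a linear system:
  27a + 9b + 3c + d = 169
  125a + 25b + 5c + d = 701
  216a + 36b + 6c + d = 1183
  729a + 81b + 9c + d = 3853
Solving the system yields a = 5, b = 2, c = 5, d = 1.
So g(u) = 5u³ + 2u² + 5u + 1.
The coefficient of u^2 is 2.

2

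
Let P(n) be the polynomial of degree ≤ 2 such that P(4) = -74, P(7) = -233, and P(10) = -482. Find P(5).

-117

Forward differences of the values at n = 4, 7, 10:
  P  : -74  -233  -482
  Δ  : -159  -249
  Δ^2: -90
The second differences are constant, confirming degree 2.
Interpolating (Newton forward form) and evaluating at n = 5 gives P(5) = -117.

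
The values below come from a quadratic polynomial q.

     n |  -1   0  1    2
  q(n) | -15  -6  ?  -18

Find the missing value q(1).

The 3 known points determine the degree-2 polynomial uniquely.
Write q(n) = an^2 + bn + c. Substituting each data point gives a linear system:
  a - b + c = -15
  c = -6
  4a + 2b + c = -18
Solving the system yields a = -5, b = 4, c = -6.
So q(n) = -5n^2 + 4n - 6.
Then q(1) = -7.

-7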